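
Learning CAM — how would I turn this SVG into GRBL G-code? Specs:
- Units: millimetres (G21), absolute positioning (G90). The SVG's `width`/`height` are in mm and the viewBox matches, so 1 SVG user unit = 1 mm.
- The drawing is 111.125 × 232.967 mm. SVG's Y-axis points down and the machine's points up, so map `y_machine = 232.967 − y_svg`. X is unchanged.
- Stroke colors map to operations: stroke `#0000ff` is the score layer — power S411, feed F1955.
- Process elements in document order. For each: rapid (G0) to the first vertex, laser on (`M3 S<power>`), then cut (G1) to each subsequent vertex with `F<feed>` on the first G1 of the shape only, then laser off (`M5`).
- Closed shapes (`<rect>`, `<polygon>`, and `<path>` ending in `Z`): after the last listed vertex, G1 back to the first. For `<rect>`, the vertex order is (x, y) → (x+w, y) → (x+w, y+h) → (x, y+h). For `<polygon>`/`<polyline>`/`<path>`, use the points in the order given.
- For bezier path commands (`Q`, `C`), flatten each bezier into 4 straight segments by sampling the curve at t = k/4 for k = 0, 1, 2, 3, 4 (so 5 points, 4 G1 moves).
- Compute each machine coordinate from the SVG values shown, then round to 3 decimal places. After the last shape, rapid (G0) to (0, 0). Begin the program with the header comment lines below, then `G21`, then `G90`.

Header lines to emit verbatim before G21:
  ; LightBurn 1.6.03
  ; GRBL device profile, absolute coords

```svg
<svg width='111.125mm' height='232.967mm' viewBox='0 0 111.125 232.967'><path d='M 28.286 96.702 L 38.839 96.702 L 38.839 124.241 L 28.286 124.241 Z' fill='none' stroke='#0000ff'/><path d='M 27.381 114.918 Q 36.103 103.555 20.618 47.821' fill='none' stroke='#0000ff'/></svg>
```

; LightBurn 1.6.03
; GRBL device profile, absolute coords
G21
G90
G0 X28.286 Y136.265
M3 S411
G1 X38.839 Y136.265 F1955
G1 X38.839 Y108.726
G1 X28.286 Y108.726
G1 X28.286 Y136.265
M5
G0 X27.381 Y118.049
M3 S411
G1 X30.229 Y126.504 F1955
G1 X30.051 Y140.505
G1 X26.848 Y160.052
G1 X20.618 Y185.146
M5
G0 X0.000 Y0.000

1 u = 1 mm; y_m = 232.967 − y.

[1] `<path>` rectangle, #0000ff→score S411 F1955: (28.286,136.265) → (38.839,136.265) → (38.839,108.726) → (28.286,108.726) → (28.286,136.265) (closed)

[2] `<path>` quadratic bezier, #0000ff→score S411 F1955: (27.381,118.049) → (30.229,126.504) → (30.051,140.505) → (26.848,160.052) → (20.618,185.146)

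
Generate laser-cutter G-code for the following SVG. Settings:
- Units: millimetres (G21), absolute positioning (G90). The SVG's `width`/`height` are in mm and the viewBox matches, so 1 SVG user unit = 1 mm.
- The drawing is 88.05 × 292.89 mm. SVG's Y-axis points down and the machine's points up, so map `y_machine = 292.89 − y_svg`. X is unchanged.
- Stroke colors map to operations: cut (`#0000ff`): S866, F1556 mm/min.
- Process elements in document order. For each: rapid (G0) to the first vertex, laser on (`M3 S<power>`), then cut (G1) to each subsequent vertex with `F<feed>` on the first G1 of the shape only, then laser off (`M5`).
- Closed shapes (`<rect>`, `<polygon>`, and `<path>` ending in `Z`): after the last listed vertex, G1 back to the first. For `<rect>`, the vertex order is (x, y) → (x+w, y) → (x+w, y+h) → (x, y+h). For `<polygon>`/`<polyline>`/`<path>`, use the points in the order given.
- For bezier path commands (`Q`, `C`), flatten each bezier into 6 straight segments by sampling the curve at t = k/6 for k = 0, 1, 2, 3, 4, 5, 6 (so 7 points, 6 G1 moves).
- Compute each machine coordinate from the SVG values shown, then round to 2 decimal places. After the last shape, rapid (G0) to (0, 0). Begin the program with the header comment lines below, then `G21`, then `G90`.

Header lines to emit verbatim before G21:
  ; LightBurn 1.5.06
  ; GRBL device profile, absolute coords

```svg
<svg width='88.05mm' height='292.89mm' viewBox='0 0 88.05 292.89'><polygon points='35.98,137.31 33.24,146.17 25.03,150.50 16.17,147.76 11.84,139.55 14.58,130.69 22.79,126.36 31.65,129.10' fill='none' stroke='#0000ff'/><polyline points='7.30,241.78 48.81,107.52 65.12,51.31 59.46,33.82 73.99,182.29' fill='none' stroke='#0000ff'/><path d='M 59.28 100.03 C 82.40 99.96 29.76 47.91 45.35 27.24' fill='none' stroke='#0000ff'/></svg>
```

; LightBurn 1.5.06
; GRBL device profile, absolute coords
G21
G90
G0 X35.98 Y155.58
M3 S866
G1 X33.24 Y146.72 F1556
G1 X25.03 Y142.39
G1 X16.17 Y145.13
G1 X11.84 Y153.34
G1 X14.58 Y162.20
G1 X22.79 Y166.53
G1 X31.65 Y163.79
G1 X35.98 Y155.58
M5
G0 X7.30 Y51.11
M3 S866
G1 X48.81 Y185.37 F1556
G1 X65.12 Y241.58
G1 X59.46 Y259.07
G1 X73.99 Y110.60
M5
G0 X59.28 Y192.86
M3 S866
G1 X65.19 Y196.84 F1556
G1 X62.48 Y207.17
G1 X55.14 Y221.53
G1 X47.17 Y237.61
G1 X42.57 Y253.09
G1 X45.35 Y265.65
M5
G0 X0.00 Y0.00

viewBox `0 0 88.05 292.89` with mm width/height → 1 unit = 1 mm. Flip: y_m = 292.89 − y_svg.

**Shape 1** — `<polygon>` regular polygon, stroke `#0000ff` → cut (S866, F1556). Machine vertices: (35.98,155.58) → (33.24,146.72) → (25.03,142.39) → (16.17,145.13) → (11.84,153.34) → (14.58,162.20) → (22.79,166.53) → (31.65,163.79) → (35.98,155.58). Closed: final G1 returns to the first vertex.

**Shape 2** — `<polyline>` open polyline, stroke `#0000ff` → cut (S866, F1556). Machine vertices: (7.30,51.11) → (48.81,185.37) → (65.12,241.58) → (59.46,259.07) → (73.99,110.60). Open path.

**Shape 3** — `<path>` cubic bezier, stroke `#0000ff` → cut (S866, F1556). Control points (SVG): P0=(59.28,100.03), P1=(82.40,99.96), P2=(29.76,47.91), P3=(45.35,27.24); sampled at t=k/6. Machine vertices: (59.28,192.86) → (65.19,196.84) → (62.48,207.17) → (55.14,221.53) → (47.17,237.61) → (42.57,253.09) → (45.35,265.65). Open path.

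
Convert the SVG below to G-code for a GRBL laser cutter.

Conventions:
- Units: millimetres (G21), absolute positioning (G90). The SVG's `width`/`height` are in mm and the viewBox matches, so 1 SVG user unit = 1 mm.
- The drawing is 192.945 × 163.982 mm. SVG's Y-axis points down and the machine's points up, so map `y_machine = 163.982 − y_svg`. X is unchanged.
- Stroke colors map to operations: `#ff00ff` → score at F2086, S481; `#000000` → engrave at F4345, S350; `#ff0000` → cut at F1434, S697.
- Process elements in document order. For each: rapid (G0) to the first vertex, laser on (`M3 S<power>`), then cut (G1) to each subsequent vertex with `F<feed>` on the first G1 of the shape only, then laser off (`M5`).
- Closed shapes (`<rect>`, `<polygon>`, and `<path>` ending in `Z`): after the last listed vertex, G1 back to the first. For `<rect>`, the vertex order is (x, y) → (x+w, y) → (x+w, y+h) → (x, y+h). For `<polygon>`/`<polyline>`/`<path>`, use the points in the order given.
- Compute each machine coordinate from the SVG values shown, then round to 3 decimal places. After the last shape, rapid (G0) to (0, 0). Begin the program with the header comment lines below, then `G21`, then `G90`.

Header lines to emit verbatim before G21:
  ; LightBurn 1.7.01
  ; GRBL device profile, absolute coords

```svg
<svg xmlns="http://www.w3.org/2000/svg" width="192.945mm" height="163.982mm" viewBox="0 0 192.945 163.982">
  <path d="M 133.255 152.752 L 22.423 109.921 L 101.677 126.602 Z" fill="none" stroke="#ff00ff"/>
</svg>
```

; LightBurn 1.7.01
; GRBL device profile, absolute coords
G21
G90
G0 X133.255 Y11.230
M3 S481
G1 X22.423 Y54.061 F2086
G1 X101.677 Y37.380
G1 X133.255 Y11.230
M5
G0 X0.000 Y0.000

viewBox `0 0 192.945 163.982` with mm width/height → 1 unit = 1 mm. Flip: y_m = 163.982 − y_svg.

**Shape 1** — `<path>` closed polygon, stroke `#ff00ff` → score (S481, F2086). Machine vertices: (133.255,11.230) → (22.423,54.061) → (101.677,37.380) → (133.255,11.230). Closed: final G1 returns to the first vertex.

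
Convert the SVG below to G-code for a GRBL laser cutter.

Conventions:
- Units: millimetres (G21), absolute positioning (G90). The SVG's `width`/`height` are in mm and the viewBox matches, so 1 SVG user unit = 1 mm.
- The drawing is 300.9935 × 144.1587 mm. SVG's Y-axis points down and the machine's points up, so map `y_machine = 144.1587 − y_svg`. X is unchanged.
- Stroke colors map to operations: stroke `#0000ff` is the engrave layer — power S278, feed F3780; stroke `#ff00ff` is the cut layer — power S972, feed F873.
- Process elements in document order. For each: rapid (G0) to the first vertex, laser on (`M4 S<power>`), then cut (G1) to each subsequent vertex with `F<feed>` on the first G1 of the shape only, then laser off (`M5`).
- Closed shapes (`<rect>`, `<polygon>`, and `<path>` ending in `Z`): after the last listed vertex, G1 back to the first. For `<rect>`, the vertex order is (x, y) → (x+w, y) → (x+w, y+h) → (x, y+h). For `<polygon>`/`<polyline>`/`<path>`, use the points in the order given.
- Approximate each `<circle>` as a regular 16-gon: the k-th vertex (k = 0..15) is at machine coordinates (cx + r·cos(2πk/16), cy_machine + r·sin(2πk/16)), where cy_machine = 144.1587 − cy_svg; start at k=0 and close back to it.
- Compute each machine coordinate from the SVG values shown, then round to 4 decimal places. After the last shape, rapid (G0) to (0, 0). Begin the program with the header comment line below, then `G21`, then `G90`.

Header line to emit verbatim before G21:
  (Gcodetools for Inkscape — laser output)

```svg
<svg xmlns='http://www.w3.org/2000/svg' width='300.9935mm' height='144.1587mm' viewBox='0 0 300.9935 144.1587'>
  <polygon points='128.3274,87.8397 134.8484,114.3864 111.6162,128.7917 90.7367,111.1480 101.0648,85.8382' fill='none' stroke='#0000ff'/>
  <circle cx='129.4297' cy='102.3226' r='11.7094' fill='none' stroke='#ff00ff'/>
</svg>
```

(Gcodetools for Inkscape — laser output)
G21
G90
G0 X128.3274 Y56.3190
M4 S278
G1 X134.8484 Y29.7723 F3780
G1 X111.6162 Y15.3670
G1 X90.7367 Y33.0107
G1 X101.0648 Y58.3205
G1 X128.3274 Y56.3190
M5
G0 X141.1391 Y41.8361
M4 S972
G1 X140.2478 Y46.3171 F873
G1 X137.7095 Y50.1159
G1 X133.9107 Y52.6542
G1 X129.4297 Y53.5455
G1 X124.9487 Y52.6542
G1 X121.1499 Y50.1159
G1 X118.6116 Y46.3171
G1 X117.7203 Y41.8361
G1 X118.6116 Y37.3551
G1 X121.1499 Y33.5563
G1 X124.9487 Y31.0180
G1 X129.4297 Y30.1267
G1 X133.9107 Y31.0180
G1 X137.7095 Y33.5563
G1 X140.2478 Y37.3551
G1 X141.1391 Y41.8361
M5
G0 X0.0000 Y0.0000

Since the viewBox matches the mm dimensions, user units are millimetres directly. The only transform is the Y-flip y_m = 144.1587 − y_svg.

Shape 1 is a regular polygon drawn with `<polygon>`. Its stroke #0000ff means engrave at S278, F3780. After flipping Y the toolpath is (128.3274,56.3190) → (134.8484,29.7723) → (111.6162,15.3670) → (90.7367,33.0107) → (101.0648,58.3205) → (128.3274,56.3190), returning to the start.

Shape 2 is a circle drawn with `<circle>`. Its stroke #ff00ff means cut at S972, F873. After flipping Y the toolpath is (141.1391,41.8361) → (140.2478,46.3171) → (137.7095,50.1159) → (133.9107,52.6542) → (129.4297,53.5455) → (124.9487,52.6542) → (121.1499,50.1159) → (118.6116,46.3171) → (117.7203,41.8361) → (118.6116,37.3551) → (121.1499,33.5563) → (124.9487,31.0180) → (129.4297,30.1267) → (133.9107,31.0180) → (137.7095,33.5563) → (140.2478,37.3551) → (141.1391,41.8361), returning to the start.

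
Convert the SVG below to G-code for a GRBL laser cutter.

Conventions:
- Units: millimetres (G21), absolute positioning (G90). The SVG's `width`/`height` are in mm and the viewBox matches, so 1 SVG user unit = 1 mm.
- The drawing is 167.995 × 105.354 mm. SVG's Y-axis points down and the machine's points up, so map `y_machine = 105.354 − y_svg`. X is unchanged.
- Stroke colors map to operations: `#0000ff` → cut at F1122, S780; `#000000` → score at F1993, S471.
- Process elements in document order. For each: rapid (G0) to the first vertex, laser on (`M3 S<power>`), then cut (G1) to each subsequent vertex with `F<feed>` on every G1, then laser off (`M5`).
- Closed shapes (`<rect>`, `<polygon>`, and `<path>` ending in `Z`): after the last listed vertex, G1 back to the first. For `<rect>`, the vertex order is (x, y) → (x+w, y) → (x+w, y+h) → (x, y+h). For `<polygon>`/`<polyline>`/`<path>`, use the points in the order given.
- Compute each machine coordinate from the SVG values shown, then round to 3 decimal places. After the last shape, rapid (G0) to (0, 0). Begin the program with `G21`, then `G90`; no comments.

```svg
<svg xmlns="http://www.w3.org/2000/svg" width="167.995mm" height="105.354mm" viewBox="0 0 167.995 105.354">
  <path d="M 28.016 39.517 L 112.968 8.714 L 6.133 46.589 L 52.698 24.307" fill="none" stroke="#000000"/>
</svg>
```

1 u = 1 mm; y_m = 105.354 − y.

[1] `<path>` open polyline, #000000→score S471 F1993: (28.016,65.837) → (112.968,96.640) → (6.133,58.765) → (52.698,81.047)

G21
G90
G0 X28.016 Y65.837
M3 S471
G1 X112.968 Y96.640 F1993
G1 X6.133 Y58.765 F1993
G1 X52.698 Y81.047 F1993
M5
G0 X0.000 Y0.000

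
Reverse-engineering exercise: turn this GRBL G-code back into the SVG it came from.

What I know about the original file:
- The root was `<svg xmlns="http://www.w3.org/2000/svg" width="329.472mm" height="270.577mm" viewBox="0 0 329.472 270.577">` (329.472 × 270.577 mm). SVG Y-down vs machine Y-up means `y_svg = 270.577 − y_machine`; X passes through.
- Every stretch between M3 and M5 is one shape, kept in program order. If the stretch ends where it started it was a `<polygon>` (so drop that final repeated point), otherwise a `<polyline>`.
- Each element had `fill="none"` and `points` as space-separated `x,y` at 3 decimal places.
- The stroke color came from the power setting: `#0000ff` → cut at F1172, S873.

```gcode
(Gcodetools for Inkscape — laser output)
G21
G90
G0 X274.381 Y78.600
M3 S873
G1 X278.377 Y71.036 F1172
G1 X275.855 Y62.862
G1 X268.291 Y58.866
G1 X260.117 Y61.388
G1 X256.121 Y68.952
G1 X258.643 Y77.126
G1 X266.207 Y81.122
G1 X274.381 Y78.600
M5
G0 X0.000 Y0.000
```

Each laser-on run becomes one SVG element. Flip Y back into SVG space with y_svg = 270.577 − y_machine. Every run uses S873, so all elements get stroke `#0000ff` (cut).

Run 1: The run returns to its start, so emit a `<polygon>` with points (Y-flipped): 274.381,191.977 278.377,199.541 275.855,207.715 268.291,211.711 260.117,209.189 256.121,201.625 258.643,193.451 266.207,189.455.

<svg xmlns="http://www.w3.org/2000/svg" width="329.472mm" height="270.577mm" viewBox="0 0 329.472 270.577">
  <polygon points="274.381,191.977 278.377,199.541 275.855,207.715 268.291,211.711 260.117,209.189 256.121,201.625 258.643,193.451 266.207,189.455" fill="none" stroke="#0000ff"/>
</svg>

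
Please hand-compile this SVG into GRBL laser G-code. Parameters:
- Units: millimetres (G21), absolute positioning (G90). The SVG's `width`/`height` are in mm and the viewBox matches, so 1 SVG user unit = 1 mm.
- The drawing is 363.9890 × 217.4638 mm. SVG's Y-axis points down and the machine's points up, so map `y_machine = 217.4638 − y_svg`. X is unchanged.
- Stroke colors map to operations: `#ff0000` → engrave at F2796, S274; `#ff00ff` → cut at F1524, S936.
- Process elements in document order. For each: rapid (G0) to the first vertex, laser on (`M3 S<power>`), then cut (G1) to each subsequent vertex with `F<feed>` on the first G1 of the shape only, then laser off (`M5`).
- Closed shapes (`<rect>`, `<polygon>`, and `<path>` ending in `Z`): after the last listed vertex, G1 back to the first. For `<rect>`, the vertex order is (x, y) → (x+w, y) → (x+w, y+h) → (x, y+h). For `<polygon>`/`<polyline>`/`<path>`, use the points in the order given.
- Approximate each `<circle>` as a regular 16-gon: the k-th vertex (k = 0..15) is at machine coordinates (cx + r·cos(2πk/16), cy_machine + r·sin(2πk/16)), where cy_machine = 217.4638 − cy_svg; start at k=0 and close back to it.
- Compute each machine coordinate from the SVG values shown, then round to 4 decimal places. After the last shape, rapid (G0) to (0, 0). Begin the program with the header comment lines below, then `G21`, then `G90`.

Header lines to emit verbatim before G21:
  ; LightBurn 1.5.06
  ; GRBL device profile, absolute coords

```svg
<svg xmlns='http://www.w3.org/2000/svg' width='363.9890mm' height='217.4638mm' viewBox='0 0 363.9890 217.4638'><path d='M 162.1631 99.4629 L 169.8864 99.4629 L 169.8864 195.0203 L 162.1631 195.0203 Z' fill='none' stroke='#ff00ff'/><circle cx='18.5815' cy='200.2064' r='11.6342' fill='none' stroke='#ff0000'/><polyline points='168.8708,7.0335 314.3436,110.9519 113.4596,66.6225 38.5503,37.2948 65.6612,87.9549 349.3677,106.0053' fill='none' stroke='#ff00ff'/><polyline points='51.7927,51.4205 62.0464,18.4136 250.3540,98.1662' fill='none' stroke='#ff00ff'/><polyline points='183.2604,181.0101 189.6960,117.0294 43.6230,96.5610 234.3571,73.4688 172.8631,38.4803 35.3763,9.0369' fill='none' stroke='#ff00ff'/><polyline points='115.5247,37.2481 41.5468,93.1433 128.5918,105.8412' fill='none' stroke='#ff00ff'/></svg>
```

; LightBurn 1.5.06
; GRBL device profile, absolute coords
G21
G90
G0 X162.1631 Y118.0009
M3 S936
G1 X169.8864 Y118.0009 F1524
G1 X169.8864 Y22.4435
G1 X162.1631 Y22.4435
G1 X162.1631 Y118.0009
M5
G0 X30.2157 Y17.2574
M3 S274
G1 X29.3301 Y21.7096 F2796
G1 X26.8081 Y25.4840
G1 X23.0337 Y28.0060
G1 X18.5815 Y28.8916
G1 X14.1293 Y28.0060
G1 X10.3549 Y25.4840
G1 X7.8329 Y21.7096
G1 X6.9473 Y17.2574
G1 X7.8329 Y12.8052
G1 X10.3549 Y9.0308
G1 X14.1293 Y6.5088
G1 X18.5815 Y5.6232
G1 X23.0337 Y6.5088
G1 X26.8081 Y9.0308
G1 X29.3301 Y12.8052
G1 X30.2157 Y17.2574
M5
G0 X168.8708 Y210.4303
M3 S936
G1 X314.3436 Y106.5119 F1524
G1 X113.4596 Y150.8413
G1 X38.5503 Y180.1690
G1 X65.6612 Y129.5089
G1 X349.3677 Y111.4585
M5
G0 X51.7927 Y166.0433
M3 S936
G1 X62.0464 Y199.0502 F1524
G1 X250.3540 Y119.2976
M5
G0 X183.2604 Y36.4537
M3 S936
G1 X189.6960 Y100.4344 F1524
G1 X43.6230 Y120.9028
G1 X234.3571 Y143.9950
G1 X172.8631 Y178.9835
G1 X35.3763 Y208.4269
M5
G0 X115.5247 Y180.2157
M3 S936
G1 X41.5468 Y124.3205 F1524
G1 X128.5918 Y111.6226
M5
G0 X0.0000 Y0.0000

Since the viewBox matches the mm dimensions, user units are millimetres directly. The only transform is the Y-flip y_m = 217.4638 − y_svg.

Shape 1 is a rectangle drawn with `<path>`. Its stroke #ff00ff means cut at S936, F1524. After flipping Y the toolpath is (162.1631,118.0009) → (169.8864,118.0009) → (169.8864,22.4435) → (162.1631,22.4435) → (162.1631,118.0009), returning to the start.

Shape 2 is a circle drawn with `<circle>`. Its stroke #ff0000 means engrave at S274, F2796. After flipping Y the toolpath is (30.2157,17.2574) → (29.3301,21.7096) → (26.8081,25.4840) → (23.0337,28.0060) → (18.5815,28.8916) → (14.1293,28.0060) → (10.3549,25.4840) → (7.8329,21.7096) → (6.9473,17.2574) → (7.8329,12.8052) → (10.3549,9.0308) → (14.1293,6.5088) → (18.5815,5.6232) → (23.0337,6.5088) → (26.8081,9.0308) → (29.3301,12.8052) → (30.2157,17.2574), returning to the start.

Shape 3 is a open polyline drawn with `<polyline>`. Its stroke #ff00ff means cut at S936, F1524. After flipping Y the toolpath is (168.8708,210.4303) → (314.3436,106.5119) → (113.4596,150.8413) → (38.5503,180.1690) → (65.6612,129.5089) → (349.3677,111.4585).

Shape 4 is a open polyline drawn with `<polyline>`. Its stroke #ff00ff means cut at S936, F1524. After flipping Y the toolpath is (51.7927,166.0433) → (62.0464,199.0502) → (250.3540,119.2976).

Shape 5 is a open polyline drawn with `<polyline>`. Its stroke #ff00ff means cut at S936, F1524. After flipping Y the toolpath is (183.2604,36.4537) → (189.6960,100.4344) → (43.6230,120.9028) → (234.3571,143.9950) → (172.8631,178.9835) → (35.3763,208.4269).

Shape 6 is a open polyline drawn with `<polyline>`. Its stroke #ff00ff means cut at S936, F1524. After flipping Y the toolpath is (115.5247,180.2157) → (41.5468,124.3205) → (128.5918,111.6226).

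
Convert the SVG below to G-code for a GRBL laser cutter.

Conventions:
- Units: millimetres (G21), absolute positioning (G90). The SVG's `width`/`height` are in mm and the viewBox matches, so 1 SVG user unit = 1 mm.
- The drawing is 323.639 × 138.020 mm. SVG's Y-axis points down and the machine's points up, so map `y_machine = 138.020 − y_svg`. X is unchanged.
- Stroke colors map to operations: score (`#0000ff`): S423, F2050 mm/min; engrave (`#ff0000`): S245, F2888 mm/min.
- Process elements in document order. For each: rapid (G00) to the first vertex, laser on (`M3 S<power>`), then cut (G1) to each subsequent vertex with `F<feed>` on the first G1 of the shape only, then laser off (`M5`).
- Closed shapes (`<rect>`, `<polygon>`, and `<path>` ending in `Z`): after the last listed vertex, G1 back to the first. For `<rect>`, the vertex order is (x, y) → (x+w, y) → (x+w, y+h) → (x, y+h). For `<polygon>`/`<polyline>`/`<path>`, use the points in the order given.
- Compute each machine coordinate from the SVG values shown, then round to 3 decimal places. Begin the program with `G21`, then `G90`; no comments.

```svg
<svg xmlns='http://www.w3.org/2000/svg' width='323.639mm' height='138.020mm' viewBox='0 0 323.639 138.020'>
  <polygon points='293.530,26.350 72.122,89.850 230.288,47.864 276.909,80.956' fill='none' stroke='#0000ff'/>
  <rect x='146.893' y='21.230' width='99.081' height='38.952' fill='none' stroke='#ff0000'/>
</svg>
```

G21
G90
G00 X293.530 Y111.670
M3 S423
G1 X72.122 Y48.170 F2050
G1 X230.288 Y90.156
G1 X276.909 Y57.064
G1 X293.530 Y111.670
M5
G00 X146.893 Y116.790
M3 S245
G1 X245.974 Y116.790 F2888
G1 X245.974 Y77.838
G1 X146.893 Y77.838
G1 X146.893 Y116.790
M5

viewBox `0 0 323.639 138.020` with mm width/height → 1 unit = 1 mm. Flip: y_m = 138.020 − y_svg.

**Shape 1** — `<polygon>` closed polygon, stroke `#0000ff` → score (S423, F2050). Machine vertices: (293.530,111.670) → (72.122,48.170) → (230.288,90.156) → (276.909,57.064) → (293.530,111.670). Closed: final G1 returns to the first vertex.

**Shape 2** — `<rect>` rectangle, stroke `#ff0000` → engrave (S245, F2888). Machine vertices: (146.893,116.790) → (245.974,116.790) → (245.974,77.838) → (146.893,77.838) → (146.893,116.790). Closed: final G1 returns to the first vertex.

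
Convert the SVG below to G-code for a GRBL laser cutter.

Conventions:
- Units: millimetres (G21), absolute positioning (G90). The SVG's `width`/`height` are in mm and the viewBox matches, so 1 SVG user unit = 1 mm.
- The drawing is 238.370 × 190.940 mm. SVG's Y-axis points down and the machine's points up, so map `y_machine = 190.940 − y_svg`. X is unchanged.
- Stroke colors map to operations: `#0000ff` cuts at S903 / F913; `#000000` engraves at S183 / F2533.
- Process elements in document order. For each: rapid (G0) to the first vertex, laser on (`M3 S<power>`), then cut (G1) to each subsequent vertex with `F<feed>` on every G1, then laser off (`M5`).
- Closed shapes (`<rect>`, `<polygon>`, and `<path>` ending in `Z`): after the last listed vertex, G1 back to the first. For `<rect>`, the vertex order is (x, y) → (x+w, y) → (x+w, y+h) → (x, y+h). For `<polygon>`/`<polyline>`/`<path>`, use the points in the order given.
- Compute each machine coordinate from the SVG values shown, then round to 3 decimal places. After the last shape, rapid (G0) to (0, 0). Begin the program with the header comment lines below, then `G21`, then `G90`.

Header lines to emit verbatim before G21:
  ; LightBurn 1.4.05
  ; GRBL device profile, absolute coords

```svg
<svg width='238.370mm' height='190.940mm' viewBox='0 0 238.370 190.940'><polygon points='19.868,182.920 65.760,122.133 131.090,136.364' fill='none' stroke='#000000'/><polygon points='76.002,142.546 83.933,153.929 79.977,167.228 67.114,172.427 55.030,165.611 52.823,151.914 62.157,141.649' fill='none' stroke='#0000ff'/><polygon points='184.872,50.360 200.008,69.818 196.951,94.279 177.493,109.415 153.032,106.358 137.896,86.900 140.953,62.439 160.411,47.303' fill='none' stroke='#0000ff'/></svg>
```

viewBox `0 0 238.370 190.940` with mm width/height → 1 unit = 1 mm. Flip: y_m = 190.940 − y_svg.

**Shape 1** — `<polygon>` closed polygon, stroke `#000000` → engrave (S183, F2533). Machine vertices: (19.868,8.020) → (65.760,68.807) → (131.090,54.576) → (19.868,8.020). Closed: final G1 returns to the first vertex.

**Shape 2** — `<polygon>` regular polygon, stroke `#0000ff` → cut (S903, F913). Machine vertices: (76.002,48.394) → (83.933,37.011) → (79.977,23.712) → (67.114,18.513) → (55.030,25.329) → (52.823,39.026) → (62.157,49.291) → (76.002,48.394). Closed: final G1 returns to the first vertex.

**Shape 3** — `<polygon>` regular polygon, stroke `#0000ff` → cut (S903, F913). Machine vertices: (184.872,140.580) → (200.008,121.122) → (196.951,96.661) → (177.493,81.525) → (153.032,84.582) → (137.896,104.040) → (140.953,128.501) → (160.411,143.637) → (184.872,140.580). Closed: final G1 returns to the first vertex.

; LightBurn 1.4.05
; GRBL device profile, absolute coords
G21
G90
G0 X19.868 Y8.020
M3 S183
G1 X65.760 Y68.807 F2533
G1 X131.090 Y54.576 F2533
G1 X19.868 Y8.020 F2533
M5
G0 X76.002 Y48.394
M3 S903
G1 X83.933 Y37.011 F913
G1 X79.977 Y23.712 F913
G1 X67.114 Y18.513 F913
G1 X55.030 Y25.329 F913
G1 X52.823 Y39.026 F913
G1 X62.157 Y49.291 F913
G1 X76.002 Y48.394 F913
M5
G0 X184.872 Y140.580
M3 S903
G1 X200.008 Y121.122 F913
G1 X196.951 Y96.661 F913
G1 X177.493 Y81.525 F913
G1 X153.032 Y84.582 F913
G1 X137.896 Y104.040 F913
G1 X140.953 Y128.501 F913
G1 X160.411 Y143.637 F913
G1 X184.872 Y140.580 F913
M5
G0 X0.000 Y0.000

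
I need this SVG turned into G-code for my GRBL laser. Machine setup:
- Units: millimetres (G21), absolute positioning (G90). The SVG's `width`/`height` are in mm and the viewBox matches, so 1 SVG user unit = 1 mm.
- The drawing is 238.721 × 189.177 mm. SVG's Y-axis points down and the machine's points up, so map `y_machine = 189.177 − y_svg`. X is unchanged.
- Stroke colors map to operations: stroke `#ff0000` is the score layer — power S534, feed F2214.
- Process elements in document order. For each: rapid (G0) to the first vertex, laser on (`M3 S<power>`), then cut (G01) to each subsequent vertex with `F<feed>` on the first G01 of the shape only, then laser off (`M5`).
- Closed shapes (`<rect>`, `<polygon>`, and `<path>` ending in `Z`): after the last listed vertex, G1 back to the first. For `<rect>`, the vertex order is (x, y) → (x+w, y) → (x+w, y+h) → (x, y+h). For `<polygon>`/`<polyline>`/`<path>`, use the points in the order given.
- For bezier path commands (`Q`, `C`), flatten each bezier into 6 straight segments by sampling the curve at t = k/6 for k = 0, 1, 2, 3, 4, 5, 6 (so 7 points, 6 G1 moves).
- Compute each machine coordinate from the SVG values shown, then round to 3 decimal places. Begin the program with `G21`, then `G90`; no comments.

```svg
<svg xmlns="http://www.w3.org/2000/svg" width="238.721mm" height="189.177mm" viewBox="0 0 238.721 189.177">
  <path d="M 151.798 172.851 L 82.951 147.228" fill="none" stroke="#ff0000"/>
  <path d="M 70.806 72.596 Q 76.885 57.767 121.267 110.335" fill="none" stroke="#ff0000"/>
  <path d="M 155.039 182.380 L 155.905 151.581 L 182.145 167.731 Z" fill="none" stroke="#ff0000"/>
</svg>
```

1 u = 1 mm; y_m = 189.177 − y.

[1] `<path>` line segment, #ff0000→score S534 F2214: (151.798,16.326) → (82.951,41.949)

[2] `<path>` quadratic bezier, #ff0000→score S534 F2214: (70.806,116.581) → (73.896,119.652) → (79.115,118.978) → (86.461,114.561) → (95.935,106.399) → (107.537,94.493) → (121.267,78.842)

[3] `<path>` regular polygon, #ff0000→score S534 F2214: (155.039,6.797) → (155.905,37.596) → (182.145,21.446) → (155.039,6.797) (closed)

G21
G90
G0 X151.798 Y16.326
M3 S534
G01 X82.951 Y41.949 F2214
M5
G0 X70.806 Y116.581
M3 S534
G01 X73.896 Y119.652 F2214
G01 X79.115 Y118.978
G01 X86.461 Y114.561
G01 X95.935 Y106.399
G01 X107.537 Y94.493
G01 X121.267 Y78.842
M5
G0 X155.039 Y6.797
M3 S534
G01 X155.905 Y37.596 F2214
G01 X182.145 Y21.446
G01 X155.039 Y6.797
M5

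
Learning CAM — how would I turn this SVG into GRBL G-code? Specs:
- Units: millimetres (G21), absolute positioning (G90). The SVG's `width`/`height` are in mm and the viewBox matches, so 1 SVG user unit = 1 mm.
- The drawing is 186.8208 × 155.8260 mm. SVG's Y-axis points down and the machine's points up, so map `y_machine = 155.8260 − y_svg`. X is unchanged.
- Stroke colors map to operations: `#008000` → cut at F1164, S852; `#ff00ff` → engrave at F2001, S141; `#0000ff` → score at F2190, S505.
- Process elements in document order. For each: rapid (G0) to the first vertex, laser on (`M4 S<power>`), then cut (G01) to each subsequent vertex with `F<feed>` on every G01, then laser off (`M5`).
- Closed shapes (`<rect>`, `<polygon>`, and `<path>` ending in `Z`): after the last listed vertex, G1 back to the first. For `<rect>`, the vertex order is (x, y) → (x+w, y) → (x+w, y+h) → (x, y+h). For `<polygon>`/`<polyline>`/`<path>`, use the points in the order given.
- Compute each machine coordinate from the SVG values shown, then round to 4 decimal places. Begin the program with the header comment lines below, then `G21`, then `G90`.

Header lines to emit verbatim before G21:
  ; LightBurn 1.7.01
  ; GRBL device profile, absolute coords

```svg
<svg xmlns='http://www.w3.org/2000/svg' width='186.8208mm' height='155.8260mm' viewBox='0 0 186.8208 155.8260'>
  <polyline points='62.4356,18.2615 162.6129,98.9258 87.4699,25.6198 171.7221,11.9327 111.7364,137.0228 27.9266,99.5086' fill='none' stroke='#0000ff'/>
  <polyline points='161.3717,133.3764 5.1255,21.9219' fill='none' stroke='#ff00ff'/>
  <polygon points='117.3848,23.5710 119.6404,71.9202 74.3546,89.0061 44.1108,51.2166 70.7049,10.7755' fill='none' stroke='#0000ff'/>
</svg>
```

; LightBurn 1.7.01
; GRBL device profile, absolute coords
G21
G90
G0 X62.4356 Y137.5645
M4 S505
G01 X162.6129 Y56.9002 F2190
G01 X87.4699 Y130.2062 F2190
G01 X171.7221 Y143.8933 F2190
G01 X111.7364 Y18.8032 F2190
G01 X27.9266 Y56.3174 F2190
M5
G0 X161.3717 Y22.4496
M4 S141
G01 X5.1255 Y133.9041 F2001
M5
G0 X117.3848 Y132.2550
M4 S505
G01 X119.6404 Y83.9058 F2190
G01 X74.3546 Y66.8199 F2190
G01 X44.1108 Y104.6094 F2190
G01 X70.7049 Y145.0505 F2190
G01 X117.3848 Y132.2550 F2190
M5

viewBox `0 0 186.8208 155.8260` with mm width/height → 1 unit = 1 mm. Flip: y_m = 155.8260 − y_svg.

**Shape 1** — `<polyline>` open polyline, stroke `#0000ff` → score (S505, F2190). Machine vertices: (62.4356,137.5645) → (162.6129,56.9002) → (87.4699,130.2062) → (171.7221,143.8933) → (111.7364,18.8032) → (27.9266,56.3174). Open path.

**Shape 2** — `<polyline>` line segment, stroke `#ff00ff` → engrave (S141, F2001). Machine vertices: (161.3717,22.4496) → (5.1255,133.9041). Open path.

**Shape 3** — `<polygon>` regular polygon, stroke `#0000ff` → score (S505, F2190). Machine vertices: (117.3848,132.2550) → (119.6404,83.9058) → (74.3546,66.8199) → (44.1108,104.6094) → (70.7049,145.0505) → (117.3848,132.2550). Closed: final G1 returns to the first vertex.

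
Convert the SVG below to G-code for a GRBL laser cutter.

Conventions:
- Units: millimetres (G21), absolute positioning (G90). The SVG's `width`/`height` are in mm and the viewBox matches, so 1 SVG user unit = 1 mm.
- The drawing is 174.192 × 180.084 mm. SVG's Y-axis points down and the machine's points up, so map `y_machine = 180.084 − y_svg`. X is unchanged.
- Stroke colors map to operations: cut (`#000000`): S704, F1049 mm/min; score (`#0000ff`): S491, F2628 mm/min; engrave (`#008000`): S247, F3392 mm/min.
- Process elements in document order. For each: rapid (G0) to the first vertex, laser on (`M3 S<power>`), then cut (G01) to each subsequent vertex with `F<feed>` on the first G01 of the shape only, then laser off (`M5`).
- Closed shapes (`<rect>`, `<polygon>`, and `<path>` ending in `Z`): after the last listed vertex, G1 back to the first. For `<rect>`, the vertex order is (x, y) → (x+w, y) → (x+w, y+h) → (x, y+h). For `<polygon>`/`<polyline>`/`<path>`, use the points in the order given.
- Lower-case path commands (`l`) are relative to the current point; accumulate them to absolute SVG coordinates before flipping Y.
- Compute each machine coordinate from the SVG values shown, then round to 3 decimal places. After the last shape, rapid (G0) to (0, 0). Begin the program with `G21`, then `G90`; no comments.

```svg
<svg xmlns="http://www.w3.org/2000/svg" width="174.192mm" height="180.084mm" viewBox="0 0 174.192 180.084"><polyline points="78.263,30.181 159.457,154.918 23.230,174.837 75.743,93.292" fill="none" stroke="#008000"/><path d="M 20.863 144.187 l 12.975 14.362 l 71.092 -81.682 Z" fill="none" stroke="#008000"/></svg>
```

G21
G90
G0 X78.263 Y149.903
M3 S247
G01 X159.457 Y25.166 F3392
G01 X23.230 Y5.247
G01 X75.743 Y86.792
M5
G0 X20.863 Y35.897
M3 S247
G01 X33.838 Y21.535 F3392
G01 X104.930 Y103.217
G01 X20.863 Y35.897
M5
G0 X0.000 Y0.000

1 u = 1 mm; y_m = 180.084 − y.

[1] `<polyline>` open polyline, #008000→engrave S247 F3392: (78.263,149.903) → (159.457,25.166) → (23.230,5.247) → (75.743,86.792)

[2] `<path>` closed polygon, #008000→engrave S247 F3392: (20.863,35.897) → (33.838,21.535) → (104.930,103.217) → (20.863,35.897) (closed)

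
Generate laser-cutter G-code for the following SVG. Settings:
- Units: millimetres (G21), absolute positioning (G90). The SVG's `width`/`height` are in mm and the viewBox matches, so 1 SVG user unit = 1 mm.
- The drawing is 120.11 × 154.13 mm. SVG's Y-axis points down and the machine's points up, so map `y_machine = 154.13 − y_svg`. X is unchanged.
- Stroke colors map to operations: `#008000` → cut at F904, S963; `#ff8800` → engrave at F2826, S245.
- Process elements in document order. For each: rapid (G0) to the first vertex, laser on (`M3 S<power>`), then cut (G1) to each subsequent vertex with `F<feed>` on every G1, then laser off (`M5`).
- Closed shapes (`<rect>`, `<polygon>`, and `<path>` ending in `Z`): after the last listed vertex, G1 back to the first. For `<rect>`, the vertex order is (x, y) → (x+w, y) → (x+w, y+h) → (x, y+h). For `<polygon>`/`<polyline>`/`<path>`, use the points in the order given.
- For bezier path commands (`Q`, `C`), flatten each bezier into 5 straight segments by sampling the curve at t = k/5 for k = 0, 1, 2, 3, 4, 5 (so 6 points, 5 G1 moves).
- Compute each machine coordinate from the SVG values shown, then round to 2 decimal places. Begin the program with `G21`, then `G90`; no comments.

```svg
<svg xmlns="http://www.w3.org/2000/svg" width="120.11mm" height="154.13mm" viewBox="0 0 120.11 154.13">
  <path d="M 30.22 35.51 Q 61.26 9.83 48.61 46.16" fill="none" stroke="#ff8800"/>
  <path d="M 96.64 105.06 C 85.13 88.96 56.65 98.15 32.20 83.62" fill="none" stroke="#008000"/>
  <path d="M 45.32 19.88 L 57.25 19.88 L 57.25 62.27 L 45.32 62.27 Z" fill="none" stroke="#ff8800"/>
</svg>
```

Since the viewBox matches the mm dimensions, user units are millimetres directly. The only transform is the Y-flip y_m = 154.13 − y_svg.

Shape 1 is a quadratic bezier drawn with `<path>`. Its stroke #ff8800 means engrave at S245, F2826. After flipping Y the toolpath is (30.22,118.62) → (40.89,126.41) → (48.06,129.24) → (51.74,127.11) → (51.92,120.02) → (48.61,107.97).

Shape 2 is a cubic bezier drawn with `<path>`. Its stroke #008000 means cut at S963, F904. After flipping Y the toolpath is (96.64,49.07) → (87.87,56.09) → (76.03,59.39) → (62.13,61.32) → (47.19,64.25) → (32.20,70.51).

Shape 3 is a rectangle drawn with `<path>`. Its stroke #ff8800 means engrave at S245, F2826. After flipping Y the toolpath is (45.32,134.25) → (57.25,134.25) → (57.25,91.86) → (45.32,91.86) → (45.32,134.25), returning to the start.

G21
G90
G0 X30.22 Y118.62
M3 S245
G1 X40.89 Y126.41 F2826
G1 X48.06 Y129.24 F2826
G1 X51.74 Y127.11 F2826
G1 X51.92 Y120.02 F2826
G1 X48.61 Y107.97 F2826
M5
G0 X96.64 Y49.07
M3 S963
G1 X87.87 Y56.09 F904
G1 X76.03 Y59.39 F904
G1 X62.13 Y61.32 F904
G1 X47.19 Y64.25 F904
G1 X32.20 Y70.51 F904
M5
G0 X45.32 Y134.25
M3 S245
G1 X57.25 Y134.25 F2826
G1 X57.25 Y91.86 F2826
G1 X45.32 Y91.86 F2826
G1 X45.32 Y134.25 F2826
M5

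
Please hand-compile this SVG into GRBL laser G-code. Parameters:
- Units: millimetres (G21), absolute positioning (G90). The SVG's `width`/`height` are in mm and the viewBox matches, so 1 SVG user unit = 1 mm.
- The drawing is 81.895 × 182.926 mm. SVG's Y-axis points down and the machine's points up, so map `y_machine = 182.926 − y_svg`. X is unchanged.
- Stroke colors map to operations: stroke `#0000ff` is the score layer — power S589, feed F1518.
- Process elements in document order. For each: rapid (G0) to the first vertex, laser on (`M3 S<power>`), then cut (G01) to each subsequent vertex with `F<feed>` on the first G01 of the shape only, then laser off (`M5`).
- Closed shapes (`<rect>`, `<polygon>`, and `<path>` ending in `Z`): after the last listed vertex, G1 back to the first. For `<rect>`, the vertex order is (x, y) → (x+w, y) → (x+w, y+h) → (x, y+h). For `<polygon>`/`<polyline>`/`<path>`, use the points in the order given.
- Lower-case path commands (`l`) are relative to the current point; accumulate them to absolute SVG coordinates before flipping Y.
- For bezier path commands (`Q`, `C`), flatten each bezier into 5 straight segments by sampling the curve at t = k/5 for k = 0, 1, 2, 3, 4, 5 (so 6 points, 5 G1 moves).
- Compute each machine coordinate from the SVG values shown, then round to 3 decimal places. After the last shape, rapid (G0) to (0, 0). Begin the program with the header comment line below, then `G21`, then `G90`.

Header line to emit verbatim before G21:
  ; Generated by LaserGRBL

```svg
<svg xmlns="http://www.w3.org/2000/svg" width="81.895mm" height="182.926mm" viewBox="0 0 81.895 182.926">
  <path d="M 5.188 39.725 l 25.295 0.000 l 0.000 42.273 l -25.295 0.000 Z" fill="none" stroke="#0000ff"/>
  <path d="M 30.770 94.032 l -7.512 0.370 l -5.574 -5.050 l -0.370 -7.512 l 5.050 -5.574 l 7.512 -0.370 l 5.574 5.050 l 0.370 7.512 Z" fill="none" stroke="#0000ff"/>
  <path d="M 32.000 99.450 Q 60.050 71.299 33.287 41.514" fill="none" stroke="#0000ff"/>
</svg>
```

; Generated by LaserGRBL
G21
G90
G0 X5.188 Y143.201
M3 S589
G01 X30.483 Y143.201 F1518
G01 X30.483 Y100.928
G01 X5.188 Y100.928
G01 X5.188 Y143.201
M5
G0 X30.770 Y88.894
M3 S589
G01 X23.258 Y88.524 F1518
G01 X17.684 Y93.574
G01 X17.314 Y101.086
G01 X22.364 Y106.660
G01 X29.876 Y107.030
G01 X35.450 Y101.980
G01 X35.820 Y94.468
G01 X30.770 Y88.894
M5
G0 X32.000 Y83.476
M3 S589
G01 X41.027 Y94.802 F1518
G01 X45.670 Y106.258
G01 X45.927 Y117.845
G01 X41.800 Y129.563
G01 X33.287 Y141.412
M5
G0 X0.000 Y0.000

1 u = 1 mm; y_m = 182.926 − y.

[1] `<path>` rectangle, #0000ff→score S589 F1518: (5.188,143.201) → (30.483,143.201) → (30.483,100.928) → (5.188,100.928) → (5.188,143.201) (closed)

[2] `<path>` regular polygon, #0000ff→score S589 F1518: (30.770,88.894) → (23.258,88.524) → (17.684,93.574) → (17.314,101.086) → (22.364,106.660) → (29.876,107.030) → (35.450,101.980) → (35.820,94.468) → (30.770,88.894) (closed)

[3] `<path>` quadratic bezier, #0000ff→score S589 F1518: (32.000,83.476) → (41.027,94.802) → (45.670,106.258) → (45.927,117.845) → (41.800,129.563) → (33.287,141.412)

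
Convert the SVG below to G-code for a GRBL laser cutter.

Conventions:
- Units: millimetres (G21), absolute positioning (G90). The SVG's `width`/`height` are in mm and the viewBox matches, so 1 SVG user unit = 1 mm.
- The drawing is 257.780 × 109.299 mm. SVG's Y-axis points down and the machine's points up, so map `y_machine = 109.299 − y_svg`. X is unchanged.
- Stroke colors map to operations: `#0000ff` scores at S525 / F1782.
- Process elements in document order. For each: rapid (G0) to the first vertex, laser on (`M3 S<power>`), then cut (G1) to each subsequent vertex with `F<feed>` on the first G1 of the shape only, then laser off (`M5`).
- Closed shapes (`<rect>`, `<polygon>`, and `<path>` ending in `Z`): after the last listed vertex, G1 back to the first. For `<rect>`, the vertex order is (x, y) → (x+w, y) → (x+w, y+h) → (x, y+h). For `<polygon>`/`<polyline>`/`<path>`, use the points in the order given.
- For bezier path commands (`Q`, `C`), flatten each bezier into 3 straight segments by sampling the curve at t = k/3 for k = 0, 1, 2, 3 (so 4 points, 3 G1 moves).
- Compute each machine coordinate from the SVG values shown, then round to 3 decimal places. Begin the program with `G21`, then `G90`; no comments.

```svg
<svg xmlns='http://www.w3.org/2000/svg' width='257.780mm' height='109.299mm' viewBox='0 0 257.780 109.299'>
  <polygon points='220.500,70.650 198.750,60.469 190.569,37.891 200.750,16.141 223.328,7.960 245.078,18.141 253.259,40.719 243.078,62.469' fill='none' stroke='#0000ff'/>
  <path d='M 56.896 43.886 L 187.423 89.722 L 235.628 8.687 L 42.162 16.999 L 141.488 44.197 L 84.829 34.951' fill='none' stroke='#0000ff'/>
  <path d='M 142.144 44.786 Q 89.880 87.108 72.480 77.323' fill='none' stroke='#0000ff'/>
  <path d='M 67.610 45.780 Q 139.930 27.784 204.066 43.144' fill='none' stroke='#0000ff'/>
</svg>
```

Since the viewBox matches the mm dimensions, user units are millimetres directly. The only transform is the Y-flip y_m = 109.299 − y_svg.

Shape 1 is a regular polygon drawn with `<polygon>`. Its stroke #0000ff means score at S525, F1782. After flipping Y the toolpath is (220.500,38.649) → (198.750,48.830) → (190.569,71.408) → (200.750,93.158) → (223.328,101.339) → (245.078,91.158) → (253.259,68.580) → (243.078,46.830) → (220.500,38.649), returning to the start.

Shape 2 is a open polyline drawn with `<path>`. Its stroke #0000ff means score at S525, F1782. After flipping Y the toolpath is (56.896,65.413) → (187.423,19.577) → (235.628,100.612) → (42.162,92.300) → (141.488,65.102) → (84.829,74.348).

Shape 3 is a quadratic bezier drawn with `<path>`. Its stroke #0000ff means score at S525, F1782. After flipping Y the toolpath is (142.144,64.513) → (111.175,42.088) → (87.954,31.242) → (72.480,31.976).

Shape 4 is a quadratic bezier drawn with `<path>`. Its stroke #0000ff means score at S525, F1782. After flipping Y the toolpath is (67.610,63.519) → (114.914,71.810) → (160.399,72.689) → (204.066,66.155).

G21
G90
G0 X220.500 Y38.649
M3 S525
G1 X198.750 Y48.830 F1782
G1 X190.569 Y71.408
G1 X200.750 Y93.158
G1 X223.328 Y101.339
G1 X245.078 Y91.158
G1 X253.259 Y68.580
G1 X243.078 Y46.830
G1 X220.500 Y38.649
M5
G0 X56.896 Y65.413
M3 S525
G1 X187.423 Y19.577 F1782
G1 X235.628 Y100.612
G1 X42.162 Y92.300
G1 X141.488 Y65.102
G1 X84.829 Y74.348
M5
G0 X142.144 Y64.513
M3 S525
G1 X111.175 Y42.088 F1782
G1 X87.954 Y31.242
G1 X72.480 Y31.976
M5
G0 X67.610 Y63.519
M3 S525
G1 X114.914 Y71.810 F1782
G1 X160.399 Y72.689
G1 X204.066 Y66.155
M5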